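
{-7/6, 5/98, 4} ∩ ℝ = {-7/6, 5/98, 4}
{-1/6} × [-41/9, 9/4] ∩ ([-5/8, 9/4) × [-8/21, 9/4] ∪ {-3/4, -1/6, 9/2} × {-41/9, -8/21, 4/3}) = {-1/6} × ({-41/9} ∪ [-8/21, 9/4])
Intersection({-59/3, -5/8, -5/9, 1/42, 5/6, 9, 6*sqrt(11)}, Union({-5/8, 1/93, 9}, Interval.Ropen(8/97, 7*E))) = {-5/8, 5/6, 9}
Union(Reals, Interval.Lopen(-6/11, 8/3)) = Interval(-oo, oo)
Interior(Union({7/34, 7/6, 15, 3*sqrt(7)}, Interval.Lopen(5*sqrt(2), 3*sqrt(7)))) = Interval.open(5*sqrt(2), 3*sqrt(7))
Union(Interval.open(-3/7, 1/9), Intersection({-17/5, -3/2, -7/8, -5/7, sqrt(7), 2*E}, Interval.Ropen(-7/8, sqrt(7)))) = Union({-7/8, -5/7}, Interval.open(-3/7, 1/9))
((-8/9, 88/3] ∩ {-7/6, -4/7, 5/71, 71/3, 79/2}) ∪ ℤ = ℤ ∪ {-4/7, 5/71, 71/3}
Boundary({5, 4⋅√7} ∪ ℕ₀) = ℕ₀ ∪ {4⋅√7}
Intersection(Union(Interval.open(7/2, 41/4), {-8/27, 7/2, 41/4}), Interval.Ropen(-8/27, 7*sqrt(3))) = Union({-8/27}, Interval(7/2, 41/4))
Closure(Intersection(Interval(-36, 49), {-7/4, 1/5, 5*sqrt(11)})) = {-7/4, 1/5, 5*sqrt(11)}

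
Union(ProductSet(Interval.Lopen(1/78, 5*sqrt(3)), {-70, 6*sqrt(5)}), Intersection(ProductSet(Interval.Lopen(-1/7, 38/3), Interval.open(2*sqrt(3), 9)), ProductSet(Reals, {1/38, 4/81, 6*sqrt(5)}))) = ProductSet(Interval.Lopen(1/78, 5*sqrt(3)), {-70, 6*sqrt(5)})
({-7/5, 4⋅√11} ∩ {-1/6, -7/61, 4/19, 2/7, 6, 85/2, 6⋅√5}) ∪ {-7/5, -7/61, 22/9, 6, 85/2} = {-7/5, -7/61, 22/9, 6, 85/2}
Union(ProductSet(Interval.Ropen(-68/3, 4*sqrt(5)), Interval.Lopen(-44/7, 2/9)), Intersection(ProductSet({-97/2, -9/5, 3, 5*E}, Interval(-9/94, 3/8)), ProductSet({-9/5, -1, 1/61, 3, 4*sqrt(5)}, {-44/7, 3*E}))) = ProductSet(Interval.Ropen(-68/3, 4*sqrt(5)), Interval.Lopen(-44/7, 2/9))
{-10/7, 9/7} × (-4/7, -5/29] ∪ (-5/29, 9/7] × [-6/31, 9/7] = ({-10/7, 9/7} × (-4/7, -5/29]) ∪ ((-5/29, 9/7] × [-6/31, 9/7])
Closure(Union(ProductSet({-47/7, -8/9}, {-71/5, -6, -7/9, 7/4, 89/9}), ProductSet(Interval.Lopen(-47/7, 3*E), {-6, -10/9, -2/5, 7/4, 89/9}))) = Union(ProductSet({-47/7, -8/9}, {-71/5, -6, -7/9, 7/4, 89/9}), ProductSet(Interval(-47/7, 3*E), {-6, -10/9, -2/5, 7/4, 89/9}))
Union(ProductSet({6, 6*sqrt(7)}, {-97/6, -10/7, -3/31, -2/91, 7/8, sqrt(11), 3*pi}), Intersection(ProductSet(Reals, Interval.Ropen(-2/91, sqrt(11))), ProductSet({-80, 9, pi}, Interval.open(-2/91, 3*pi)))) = Union(ProductSet({6, 6*sqrt(7)}, {-97/6, -10/7, -3/31, -2/91, 7/8, sqrt(11), 3*pi}), ProductSet({-80, 9, pi}, Interval.open(-2/91, sqrt(11))))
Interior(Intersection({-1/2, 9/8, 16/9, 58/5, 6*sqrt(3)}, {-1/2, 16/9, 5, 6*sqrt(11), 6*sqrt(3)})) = EmptySet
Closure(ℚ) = ℝ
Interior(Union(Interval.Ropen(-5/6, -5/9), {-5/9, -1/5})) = Interval.open(-5/6, -5/9)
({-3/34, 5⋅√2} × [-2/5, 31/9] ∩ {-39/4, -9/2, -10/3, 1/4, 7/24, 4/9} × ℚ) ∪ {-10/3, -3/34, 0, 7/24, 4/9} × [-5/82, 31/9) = {-10/3, -3/34, 0, 7/24, 4/9} × [-5/82, 31/9)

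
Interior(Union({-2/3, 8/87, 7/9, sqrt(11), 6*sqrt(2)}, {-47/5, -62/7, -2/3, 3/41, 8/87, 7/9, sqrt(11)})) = EmptySet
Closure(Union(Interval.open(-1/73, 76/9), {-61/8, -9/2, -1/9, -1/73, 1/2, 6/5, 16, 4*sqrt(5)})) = Union({-61/8, -9/2, -1/9, 16, 4*sqrt(5)}, Interval(-1/73, 76/9))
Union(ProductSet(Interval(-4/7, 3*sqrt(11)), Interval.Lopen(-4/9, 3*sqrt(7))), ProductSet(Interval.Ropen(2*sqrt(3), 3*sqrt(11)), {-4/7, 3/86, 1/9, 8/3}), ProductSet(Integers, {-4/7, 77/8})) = Union(ProductSet(Integers, {-4/7, 77/8}), ProductSet(Interval(-4/7, 3*sqrt(11)), Interval.Lopen(-4/9, 3*sqrt(7))), ProductSet(Interval.Ropen(2*sqrt(3), 3*sqrt(11)), {-4/7, 3/86, 1/9, 8/3}))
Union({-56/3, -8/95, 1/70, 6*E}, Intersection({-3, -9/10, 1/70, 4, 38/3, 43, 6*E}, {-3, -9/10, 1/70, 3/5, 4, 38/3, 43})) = {-56/3, -3, -9/10, -8/95, 1/70, 4, 38/3, 43, 6*E}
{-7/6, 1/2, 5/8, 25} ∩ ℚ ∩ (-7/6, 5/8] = {1/2, 5/8}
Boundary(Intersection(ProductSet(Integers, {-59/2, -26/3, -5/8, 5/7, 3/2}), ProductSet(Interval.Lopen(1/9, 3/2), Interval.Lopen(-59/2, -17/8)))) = ProductSet(Range(1, 2, 1), {-26/3})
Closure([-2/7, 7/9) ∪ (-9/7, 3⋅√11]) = [-9/7, 3⋅√11]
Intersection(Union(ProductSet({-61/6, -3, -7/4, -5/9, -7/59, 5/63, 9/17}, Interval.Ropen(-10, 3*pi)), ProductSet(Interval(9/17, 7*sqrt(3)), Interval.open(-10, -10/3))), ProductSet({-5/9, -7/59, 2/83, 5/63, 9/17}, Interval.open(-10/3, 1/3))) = ProductSet({-5/9, -7/59, 5/63, 9/17}, Interval.open(-10/3, 1/3))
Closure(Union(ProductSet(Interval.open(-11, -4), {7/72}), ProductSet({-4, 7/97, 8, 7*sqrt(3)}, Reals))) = Union(ProductSet({-4, 7/97, 8, 7*sqrt(3)}, Reals), ProductSet(Interval(-11, -4), {7/72}))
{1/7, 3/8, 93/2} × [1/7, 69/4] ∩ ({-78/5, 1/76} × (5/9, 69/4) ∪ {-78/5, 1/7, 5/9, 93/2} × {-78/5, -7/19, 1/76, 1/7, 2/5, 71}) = {1/7, 93/2} × {1/7, 2/5}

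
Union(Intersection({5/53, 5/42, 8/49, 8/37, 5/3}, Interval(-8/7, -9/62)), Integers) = Integers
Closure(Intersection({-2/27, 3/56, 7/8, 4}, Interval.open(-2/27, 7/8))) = {3/56}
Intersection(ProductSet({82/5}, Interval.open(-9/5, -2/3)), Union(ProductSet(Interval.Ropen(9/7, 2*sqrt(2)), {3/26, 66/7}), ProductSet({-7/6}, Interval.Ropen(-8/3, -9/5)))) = EmptySet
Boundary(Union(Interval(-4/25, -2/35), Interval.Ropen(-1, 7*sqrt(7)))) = {-1, 7*sqrt(7)}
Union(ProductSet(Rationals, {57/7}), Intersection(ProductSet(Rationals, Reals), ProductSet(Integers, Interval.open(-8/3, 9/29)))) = Union(ProductSet(Integers, Interval.open(-8/3, 9/29)), ProductSet(Rationals, {57/7}))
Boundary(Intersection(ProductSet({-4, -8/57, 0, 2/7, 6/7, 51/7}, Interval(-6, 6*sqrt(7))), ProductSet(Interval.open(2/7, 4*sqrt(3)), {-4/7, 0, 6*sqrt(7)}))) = ProductSet({6/7}, {-4/7, 0, 6*sqrt(7)})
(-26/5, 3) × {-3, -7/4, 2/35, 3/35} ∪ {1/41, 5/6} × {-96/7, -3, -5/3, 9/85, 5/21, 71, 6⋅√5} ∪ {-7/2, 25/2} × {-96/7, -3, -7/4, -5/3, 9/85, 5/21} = ({-7/2, 25/2} × {-96/7, -3, -7/4, -5/3, 9/85, 5/21}) ∪ ((-26/5, 3) × {-3, -7/4, 2/35, 3/35}) ∪ ({1/41, 5/6} × {-96/7, -3, -5/3, 9/85, 5/21, 71, 6⋅√5})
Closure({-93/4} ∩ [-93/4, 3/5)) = {-93/4}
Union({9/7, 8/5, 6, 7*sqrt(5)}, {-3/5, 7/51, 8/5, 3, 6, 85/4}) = {-3/5, 7/51, 9/7, 8/5, 3, 6, 85/4, 7*sqrt(5)}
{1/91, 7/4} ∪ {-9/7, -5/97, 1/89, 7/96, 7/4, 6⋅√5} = {-9/7, -5/97, 1/91, 1/89, 7/96, 7/4, 6⋅√5}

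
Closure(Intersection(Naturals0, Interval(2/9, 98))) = Range(1, 99, 1)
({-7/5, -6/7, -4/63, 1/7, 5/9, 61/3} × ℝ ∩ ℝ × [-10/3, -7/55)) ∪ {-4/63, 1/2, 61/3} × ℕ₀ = ({-4/63, 1/2, 61/3} × ℕ₀) ∪ ({-7/5, -6/7, -4/63, 1/7, 5/9, 61/3} × [-10/3, -7/55))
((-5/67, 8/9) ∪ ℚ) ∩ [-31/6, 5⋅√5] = [-5/67, 8/9] ∪ (ℚ ∩ [-31/6, 5⋅√5])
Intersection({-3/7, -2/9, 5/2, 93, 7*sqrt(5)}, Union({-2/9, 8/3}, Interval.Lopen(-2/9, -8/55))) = {-2/9}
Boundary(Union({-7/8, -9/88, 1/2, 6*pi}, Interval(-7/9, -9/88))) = {-7/8, -7/9, -9/88, 1/2, 6*pi}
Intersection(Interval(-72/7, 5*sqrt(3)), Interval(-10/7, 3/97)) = Interval(-10/7, 3/97)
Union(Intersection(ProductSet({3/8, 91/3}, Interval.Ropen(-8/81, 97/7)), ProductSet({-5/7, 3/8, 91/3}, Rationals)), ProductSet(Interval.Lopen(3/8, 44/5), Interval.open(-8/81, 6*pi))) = Union(ProductSet({3/8, 91/3}, Intersection(Interval.Ropen(-8/81, 97/7), Rationals)), ProductSet(Interval.Lopen(3/8, 44/5), Interval.open(-8/81, 6*pi)))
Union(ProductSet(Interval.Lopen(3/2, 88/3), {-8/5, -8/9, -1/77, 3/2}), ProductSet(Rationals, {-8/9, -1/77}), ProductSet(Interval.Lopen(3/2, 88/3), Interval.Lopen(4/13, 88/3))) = Union(ProductSet(Interval.Lopen(3/2, 88/3), Union({-8/5, -8/9, -1/77}, Interval.Lopen(4/13, 88/3))), ProductSet(Rationals, {-8/9, -1/77}))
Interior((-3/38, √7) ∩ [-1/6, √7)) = (-3/38, √7)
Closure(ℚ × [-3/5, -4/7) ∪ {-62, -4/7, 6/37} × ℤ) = ({-62, -4/7, 6/37} × ℤ) ∪ (ℝ × [-3/5, -4/7])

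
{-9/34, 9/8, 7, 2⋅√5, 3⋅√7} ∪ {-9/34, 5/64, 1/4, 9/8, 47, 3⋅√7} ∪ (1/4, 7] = {-9/34, 5/64, 47, 3⋅√7} ∪ [1/4, 7]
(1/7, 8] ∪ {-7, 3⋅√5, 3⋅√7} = {-7} ∪ (1/7, 8]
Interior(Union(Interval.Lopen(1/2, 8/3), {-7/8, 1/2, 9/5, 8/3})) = Interval.open(1/2, 8/3)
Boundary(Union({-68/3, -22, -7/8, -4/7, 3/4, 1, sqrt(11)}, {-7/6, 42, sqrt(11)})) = {-68/3, -22, -7/6, -7/8, -4/7, 3/4, 1, 42, sqrt(11)}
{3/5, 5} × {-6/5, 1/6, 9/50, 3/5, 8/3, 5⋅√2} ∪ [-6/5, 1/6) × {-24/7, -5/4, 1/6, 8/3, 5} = ([-6/5, 1/6) × {-24/7, -5/4, 1/6, 8/3, 5}) ∪ ({3/5, 5} × {-6/5, 1/6, 9/50, 3/5, 8/3, 5⋅√2})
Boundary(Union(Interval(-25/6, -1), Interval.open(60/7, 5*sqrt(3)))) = {-25/6, -1, 60/7, 5*sqrt(3)}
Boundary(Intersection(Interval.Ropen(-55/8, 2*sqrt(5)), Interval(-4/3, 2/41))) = {-4/3, 2/41}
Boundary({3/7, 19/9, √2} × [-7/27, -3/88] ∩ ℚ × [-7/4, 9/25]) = {3/7, 19/9} × [-7/27, -3/88]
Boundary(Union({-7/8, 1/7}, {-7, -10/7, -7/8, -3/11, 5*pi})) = {-7, -10/7, -7/8, -3/11, 1/7, 5*pi}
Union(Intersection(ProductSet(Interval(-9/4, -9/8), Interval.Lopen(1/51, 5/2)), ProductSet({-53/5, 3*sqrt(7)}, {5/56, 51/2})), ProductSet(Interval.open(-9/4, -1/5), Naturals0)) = ProductSet(Interval.open(-9/4, -1/5), Naturals0)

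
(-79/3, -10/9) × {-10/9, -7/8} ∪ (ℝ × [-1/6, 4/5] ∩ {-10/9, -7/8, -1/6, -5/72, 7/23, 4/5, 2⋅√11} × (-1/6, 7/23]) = ((-79/3, -10/9) × {-10/9, -7/8}) ∪ ({-10/9, -7/8, -1/6, -5/72, 7/23, 4/5, 2⋅√11} × (-1/6, 7/23])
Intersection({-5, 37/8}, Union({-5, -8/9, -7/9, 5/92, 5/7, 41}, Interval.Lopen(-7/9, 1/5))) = {-5}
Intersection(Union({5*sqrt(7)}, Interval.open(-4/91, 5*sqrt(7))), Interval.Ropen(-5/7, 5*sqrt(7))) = Interval.open(-4/91, 5*sqrt(7))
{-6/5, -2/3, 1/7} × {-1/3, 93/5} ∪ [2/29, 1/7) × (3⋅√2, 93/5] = ({-6/5, -2/3, 1/7} × {-1/3, 93/5}) ∪ ([2/29, 1/7) × (3⋅√2, 93/5])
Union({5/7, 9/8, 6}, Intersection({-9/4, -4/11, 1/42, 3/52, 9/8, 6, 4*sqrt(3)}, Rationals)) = {-9/4, -4/11, 1/42, 3/52, 5/7, 9/8, 6}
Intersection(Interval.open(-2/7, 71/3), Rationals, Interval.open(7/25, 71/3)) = Intersection(Interval.open(7/25, 71/3), Rationals)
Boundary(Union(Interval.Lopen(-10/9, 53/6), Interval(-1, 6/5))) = {-10/9, 53/6}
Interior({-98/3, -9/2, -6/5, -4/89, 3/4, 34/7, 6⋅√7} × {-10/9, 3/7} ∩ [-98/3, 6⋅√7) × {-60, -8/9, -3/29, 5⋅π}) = ∅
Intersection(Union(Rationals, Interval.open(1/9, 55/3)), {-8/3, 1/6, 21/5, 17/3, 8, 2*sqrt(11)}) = {-8/3, 1/6, 21/5, 17/3, 8, 2*sqrt(11)}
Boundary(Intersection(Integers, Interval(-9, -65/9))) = Range(-9, -7, 1)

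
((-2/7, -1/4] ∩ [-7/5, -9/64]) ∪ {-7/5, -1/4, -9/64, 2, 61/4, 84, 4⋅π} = {-7/5, -9/64, 2, 61/4, 84, 4⋅π} ∪ (-2/7, -1/4]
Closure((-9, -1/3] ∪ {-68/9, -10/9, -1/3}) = [-9, -1/3]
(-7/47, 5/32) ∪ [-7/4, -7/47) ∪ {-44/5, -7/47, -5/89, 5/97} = {-44/5} ∪ [-7/4, 5/32)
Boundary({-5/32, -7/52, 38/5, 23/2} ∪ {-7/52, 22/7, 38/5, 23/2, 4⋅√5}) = {-5/32, -7/52, 22/7, 38/5, 23/2, 4⋅√5}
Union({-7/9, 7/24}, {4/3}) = {-7/9, 7/24, 4/3}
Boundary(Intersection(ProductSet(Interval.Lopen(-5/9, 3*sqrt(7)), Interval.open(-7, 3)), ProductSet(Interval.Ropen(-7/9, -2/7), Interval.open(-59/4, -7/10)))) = Union(ProductSet({-5/9, -2/7}, Interval(-7, -7/10)), ProductSet(Interval(-5/9, -2/7), {-7, -7/10}))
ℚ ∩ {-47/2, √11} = {-47/2}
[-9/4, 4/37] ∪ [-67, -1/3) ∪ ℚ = ℚ ∪ [-67, 4/37]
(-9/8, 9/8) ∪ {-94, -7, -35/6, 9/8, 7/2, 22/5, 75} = {-94, -7, -35/6, 7/2, 22/5, 75} ∪ (-9/8, 9/8]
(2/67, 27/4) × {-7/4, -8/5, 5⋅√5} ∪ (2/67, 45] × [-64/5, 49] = (2/67, 45] × [-64/5, 49]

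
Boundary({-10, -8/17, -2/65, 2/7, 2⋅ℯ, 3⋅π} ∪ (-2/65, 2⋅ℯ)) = {-10, -8/17, -2/65, 2⋅ℯ, 3⋅π}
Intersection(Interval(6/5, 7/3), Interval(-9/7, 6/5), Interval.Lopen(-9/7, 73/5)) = {6/5}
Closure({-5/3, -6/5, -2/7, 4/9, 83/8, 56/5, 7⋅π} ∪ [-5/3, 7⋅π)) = [-5/3, 7⋅π]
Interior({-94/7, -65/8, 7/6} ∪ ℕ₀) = ∅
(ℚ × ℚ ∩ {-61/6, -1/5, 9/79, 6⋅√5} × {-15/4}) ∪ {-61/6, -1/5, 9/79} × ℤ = {-61/6, -1/5, 9/79} × (ℤ ∪ {-15/4})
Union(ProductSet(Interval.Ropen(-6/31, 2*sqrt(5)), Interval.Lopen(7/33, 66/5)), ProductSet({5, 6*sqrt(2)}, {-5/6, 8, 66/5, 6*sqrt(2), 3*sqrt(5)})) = Union(ProductSet({5, 6*sqrt(2)}, {-5/6, 8, 66/5, 6*sqrt(2), 3*sqrt(5)}), ProductSet(Interval.Ropen(-6/31, 2*sqrt(5)), Interval.Lopen(7/33, 66/5)))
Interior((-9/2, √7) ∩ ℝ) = (-9/2, √7)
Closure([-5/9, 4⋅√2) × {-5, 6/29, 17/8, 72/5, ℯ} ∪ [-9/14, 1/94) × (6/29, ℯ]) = ({-9/14, 1/94} × [6/29, ℯ]) ∪ ([-9/14, 1/94] × {6/29, ℯ}) ∪ ([-9/14, 1/94) × (6/29, ℯ]) ∪ ([-5/9, 4⋅√2] × {-5, 6/29, 17/8, 72/5, ℯ})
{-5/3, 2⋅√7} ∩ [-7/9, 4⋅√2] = {2⋅√7}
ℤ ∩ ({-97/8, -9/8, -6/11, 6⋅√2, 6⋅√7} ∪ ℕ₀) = ℕ₀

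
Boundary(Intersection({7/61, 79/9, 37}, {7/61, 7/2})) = {7/61}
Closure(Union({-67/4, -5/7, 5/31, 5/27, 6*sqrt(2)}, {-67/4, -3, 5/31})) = {-67/4, -3, -5/7, 5/31, 5/27, 6*sqrt(2)}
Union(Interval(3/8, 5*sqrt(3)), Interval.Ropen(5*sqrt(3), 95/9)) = Interval.Ropen(3/8, 95/9)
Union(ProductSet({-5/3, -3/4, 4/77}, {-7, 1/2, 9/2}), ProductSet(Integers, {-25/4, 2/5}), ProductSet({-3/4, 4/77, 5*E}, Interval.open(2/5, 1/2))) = Union(ProductSet({-5/3, -3/4, 4/77}, {-7, 1/2, 9/2}), ProductSet({-3/4, 4/77, 5*E}, Interval.open(2/5, 1/2)), ProductSet(Integers, {-25/4, 2/5}))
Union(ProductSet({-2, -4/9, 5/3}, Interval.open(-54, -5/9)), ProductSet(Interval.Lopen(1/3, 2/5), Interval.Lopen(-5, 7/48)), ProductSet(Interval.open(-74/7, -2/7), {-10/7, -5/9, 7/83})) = Union(ProductSet({-2, -4/9, 5/3}, Interval.open(-54, -5/9)), ProductSet(Interval.open(-74/7, -2/7), {-10/7, -5/9, 7/83}), ProductSet(Interval.Lopen(1/3, 2/5), Interval.Lopen(-5, 7/48)))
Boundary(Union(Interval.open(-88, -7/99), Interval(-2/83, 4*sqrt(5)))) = {-88, -7/99, -2/83, 4*sqrt(5)}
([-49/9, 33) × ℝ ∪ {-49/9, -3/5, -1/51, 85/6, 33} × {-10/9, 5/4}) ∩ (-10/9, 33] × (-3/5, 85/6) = ({-3/5, -1/51, 85/6, 33} × {5/4}) ∪ ((-10/9, 33) × (-3/5, 85/6))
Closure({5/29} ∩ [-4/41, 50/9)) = {5/29}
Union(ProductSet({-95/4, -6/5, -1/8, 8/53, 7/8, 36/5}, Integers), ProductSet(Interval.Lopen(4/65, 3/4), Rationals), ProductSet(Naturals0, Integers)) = Union(ProductSet(Interval.Lopen(4/65, 3/4), Rationals), ProductSet(Union({-95/4, -6/5, -1/8, 8/53, 7/8, 36/5}, Naturals0), Integers))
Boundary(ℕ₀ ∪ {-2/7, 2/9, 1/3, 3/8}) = {-2/7, 2/9, 1/3, 3/8} ∪ ℕ₀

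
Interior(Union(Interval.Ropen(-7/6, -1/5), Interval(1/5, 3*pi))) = Union(Interval.open(-7/6, -1/5), Interval.open(1/5, 3*pi))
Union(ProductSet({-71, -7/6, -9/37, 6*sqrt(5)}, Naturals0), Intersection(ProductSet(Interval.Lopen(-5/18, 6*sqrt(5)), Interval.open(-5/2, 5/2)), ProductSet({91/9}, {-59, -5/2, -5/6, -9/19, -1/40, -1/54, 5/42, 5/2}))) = Union(ProductSet({91/9}, {-5/6, -9/19, -1/40, -1/54, 5/42}), ProductSet({-71, -7/6, -9/37, 6*sqrt(5)}, Naturals0))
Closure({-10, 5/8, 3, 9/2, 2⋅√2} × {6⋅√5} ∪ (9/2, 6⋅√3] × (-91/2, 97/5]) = ({9/2, 6⋅√3} × [-91/2, 97/5]) ∪ ([9/2, 6⋅√3] × {-91/2, 97/5}) ∪ ((9/2, 6⋅√3] × (-91/2, 97/5]) ∪ ({-10, 5/8, 3, 9/2, 2⋅√2} × {6⋅√5})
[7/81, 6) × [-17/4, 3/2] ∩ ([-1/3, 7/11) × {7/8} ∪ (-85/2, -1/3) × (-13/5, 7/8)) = [7/81, 7/11) × {7/8}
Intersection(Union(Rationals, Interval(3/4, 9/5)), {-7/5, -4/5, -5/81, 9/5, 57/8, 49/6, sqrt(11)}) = {-7/5, -4/5, -5/81, 9/5, 57/8, 49/6}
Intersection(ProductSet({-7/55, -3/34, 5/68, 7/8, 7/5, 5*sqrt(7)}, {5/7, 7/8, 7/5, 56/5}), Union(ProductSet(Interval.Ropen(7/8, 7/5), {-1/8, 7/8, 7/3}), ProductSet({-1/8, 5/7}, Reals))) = ProductSet({7/8}, {7/8})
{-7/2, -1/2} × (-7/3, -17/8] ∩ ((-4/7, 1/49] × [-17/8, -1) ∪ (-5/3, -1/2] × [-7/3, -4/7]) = {-1/2} × (-7/3, -17/8]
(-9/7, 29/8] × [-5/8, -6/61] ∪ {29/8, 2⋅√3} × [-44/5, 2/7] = ((-9/7, 29/8] × [-5/8, -6/61]) ∪ ({29/8, 2⋅√3} × [-44/5, 2/7])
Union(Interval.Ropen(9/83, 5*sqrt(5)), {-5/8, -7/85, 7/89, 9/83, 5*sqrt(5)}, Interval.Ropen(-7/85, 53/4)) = Union({-5/8}, Interval.Ropen(-7/85, 53/4))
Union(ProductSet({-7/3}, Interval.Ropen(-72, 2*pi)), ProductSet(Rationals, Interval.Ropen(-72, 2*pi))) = ProductSet(Rationals, Interval.Ropen(-72, 2*pi))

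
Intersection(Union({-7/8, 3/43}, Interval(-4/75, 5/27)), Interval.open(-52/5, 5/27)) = Union({-7/8}, Interval.Ropen(-4/75, 5/27))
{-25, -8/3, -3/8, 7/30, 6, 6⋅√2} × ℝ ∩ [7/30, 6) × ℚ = {7/30} × ℚ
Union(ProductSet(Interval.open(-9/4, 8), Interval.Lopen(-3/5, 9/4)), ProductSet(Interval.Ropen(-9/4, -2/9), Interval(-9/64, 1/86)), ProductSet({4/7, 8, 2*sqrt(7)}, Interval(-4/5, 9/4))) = Union(ProductSet({4/7, 8, 2*sqrt(7)}, Interval(-4/5, 9/4)), ProductSet(Interval.Ropen(-9/4, -2/9), Interval(-9/64, 1/86)), ProductSet(Interval.open(-9/4, 8), Interval.Lopen(-3/5, 9/4)))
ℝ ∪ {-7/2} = ℝ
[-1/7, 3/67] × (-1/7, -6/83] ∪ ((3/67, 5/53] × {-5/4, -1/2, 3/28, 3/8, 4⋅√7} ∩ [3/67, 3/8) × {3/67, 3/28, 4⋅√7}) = ([-1/7, 3/67] × (-1/7, -6/83]) ∪ ((3/67, 5/53] × {3/28, 4⋅√7})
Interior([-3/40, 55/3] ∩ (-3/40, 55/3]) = (-3/40, 55/3)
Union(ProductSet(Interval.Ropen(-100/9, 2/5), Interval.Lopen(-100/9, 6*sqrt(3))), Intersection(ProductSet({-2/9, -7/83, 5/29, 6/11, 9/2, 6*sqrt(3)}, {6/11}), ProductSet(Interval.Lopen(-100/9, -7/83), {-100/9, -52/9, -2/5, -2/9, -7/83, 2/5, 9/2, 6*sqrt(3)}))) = ProductSet(Interval.Ropen(-100/9, 2/5), Interval.Lopen(-100/9, 6*sqrt(3)))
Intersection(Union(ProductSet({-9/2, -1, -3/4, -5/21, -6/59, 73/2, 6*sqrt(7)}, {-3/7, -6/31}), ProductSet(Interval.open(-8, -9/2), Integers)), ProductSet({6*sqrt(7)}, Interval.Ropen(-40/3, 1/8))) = ProductSet({6*sqrt(7)}, {-3/7, -6/31})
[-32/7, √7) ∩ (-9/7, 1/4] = (-9/7, 1/4]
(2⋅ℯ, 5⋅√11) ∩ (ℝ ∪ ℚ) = (2⋅ℯ, 5⋅√11)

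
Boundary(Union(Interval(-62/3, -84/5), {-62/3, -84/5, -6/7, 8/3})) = {-62/3, -84/5, -6/7, 8/3}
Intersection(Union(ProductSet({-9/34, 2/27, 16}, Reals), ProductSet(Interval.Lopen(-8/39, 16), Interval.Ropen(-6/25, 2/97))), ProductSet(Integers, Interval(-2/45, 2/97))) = Union(ProductSet({16}, Interval(-2/45, 2/97)), ProductSet(Range(0, 17, 1), Interval.Ropen(-2/45, 2/97)))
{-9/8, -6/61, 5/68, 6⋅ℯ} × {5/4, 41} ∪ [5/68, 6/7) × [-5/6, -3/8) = ({-9/8, -6/61, 5/68, 6⋅ℯ} × {5/4, 41}) ∪ ([5/68, 6/7) × [-5/6, -3/8))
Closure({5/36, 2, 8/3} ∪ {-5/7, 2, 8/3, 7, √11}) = {-5/7, 5/36, 2, 8/3, 7, √11}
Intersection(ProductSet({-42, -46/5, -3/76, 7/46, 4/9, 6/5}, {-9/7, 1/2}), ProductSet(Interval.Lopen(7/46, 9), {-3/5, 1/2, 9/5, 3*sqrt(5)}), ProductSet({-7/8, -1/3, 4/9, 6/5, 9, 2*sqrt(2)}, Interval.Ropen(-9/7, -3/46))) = EmptySet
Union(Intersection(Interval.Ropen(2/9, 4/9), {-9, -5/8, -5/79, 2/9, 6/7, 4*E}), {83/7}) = {2/9, 83/7}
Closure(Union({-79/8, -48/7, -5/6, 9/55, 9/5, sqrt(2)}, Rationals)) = Reals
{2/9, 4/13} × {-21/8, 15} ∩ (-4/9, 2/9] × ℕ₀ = {2/9} × {15}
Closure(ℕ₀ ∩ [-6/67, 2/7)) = {0}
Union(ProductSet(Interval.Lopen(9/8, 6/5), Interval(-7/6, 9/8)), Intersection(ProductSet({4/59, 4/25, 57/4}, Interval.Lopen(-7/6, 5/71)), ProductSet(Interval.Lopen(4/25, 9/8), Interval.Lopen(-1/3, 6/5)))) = ProductSet(Interval.Lopen(9/8, 6/5), Interval(-7/6, 9/8))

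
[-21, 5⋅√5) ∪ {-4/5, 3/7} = [-21, 5⋅√5)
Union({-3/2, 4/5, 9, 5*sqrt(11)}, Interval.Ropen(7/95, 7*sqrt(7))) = Union({-3/2}, Interval.Ropen(7/95, 7*sqrt(7)))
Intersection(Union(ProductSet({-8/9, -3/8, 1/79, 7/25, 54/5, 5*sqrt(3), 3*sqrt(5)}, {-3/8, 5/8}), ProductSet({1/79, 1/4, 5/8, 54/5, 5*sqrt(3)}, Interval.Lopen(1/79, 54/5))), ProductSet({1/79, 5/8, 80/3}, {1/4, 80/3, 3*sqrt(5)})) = ProductSet({1/79, 5/8}, {1/4, 3*sqrt(5)})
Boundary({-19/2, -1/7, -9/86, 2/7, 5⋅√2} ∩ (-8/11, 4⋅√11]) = {-1/7, -9/86, 2/7, 5⋅√2}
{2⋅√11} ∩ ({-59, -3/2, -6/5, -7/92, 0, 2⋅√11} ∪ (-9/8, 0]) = {2⋅√11}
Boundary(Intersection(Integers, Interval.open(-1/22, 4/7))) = Range(0, 1, 1)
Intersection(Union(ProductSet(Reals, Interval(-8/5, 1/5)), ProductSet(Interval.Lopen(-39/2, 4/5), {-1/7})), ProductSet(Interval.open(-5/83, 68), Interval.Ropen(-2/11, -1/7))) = ProductSet(Interval.open(-5/83, 68), Interval.Ropen(-2/11, -1/7))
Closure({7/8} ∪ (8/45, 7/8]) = [8/45, 7/8]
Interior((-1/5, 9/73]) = (-1/5, 9/73)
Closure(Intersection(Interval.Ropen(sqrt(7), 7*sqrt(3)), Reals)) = Interval(sqrt(7), 7*sqrt(3))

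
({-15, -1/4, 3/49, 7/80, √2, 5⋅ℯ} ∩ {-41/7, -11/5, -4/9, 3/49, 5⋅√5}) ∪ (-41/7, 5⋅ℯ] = (-41/7, 5⋅ℯ]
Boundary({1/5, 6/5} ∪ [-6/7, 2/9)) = {-6/7, 2/9, 6/5}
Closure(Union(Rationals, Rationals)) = Reals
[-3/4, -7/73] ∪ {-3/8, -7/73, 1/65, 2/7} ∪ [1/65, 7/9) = [-3/4, -7/73] ∪ [1/65, 7/9)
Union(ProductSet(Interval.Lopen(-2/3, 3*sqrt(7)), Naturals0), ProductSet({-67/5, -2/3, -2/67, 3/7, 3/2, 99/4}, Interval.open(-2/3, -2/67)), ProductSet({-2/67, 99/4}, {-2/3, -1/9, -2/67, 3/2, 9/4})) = Union(ProductSet({-2/67, 99/4}, {-2/3, -1/9, -2/67, 3/2, 9/4}), ProductSet({-67/5, -2/3, -2/67, 3/7, 3/2, 99/4}, Interval.open(-2/3, -2/67)), ProductSet(Interval.Lopen(-2/3, 3*sqrt(7)), Naturals0))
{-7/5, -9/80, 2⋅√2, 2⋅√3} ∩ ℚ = {-7/5, -9/80}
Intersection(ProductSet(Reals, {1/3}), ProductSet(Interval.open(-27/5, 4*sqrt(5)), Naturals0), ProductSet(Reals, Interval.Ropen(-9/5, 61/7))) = EmptySet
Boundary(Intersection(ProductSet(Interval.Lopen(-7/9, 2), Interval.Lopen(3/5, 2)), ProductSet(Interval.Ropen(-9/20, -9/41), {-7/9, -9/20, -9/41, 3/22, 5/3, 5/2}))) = ProductSet(Interval(-9/20, -9/41), {5/3})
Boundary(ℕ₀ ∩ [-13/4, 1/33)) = {0}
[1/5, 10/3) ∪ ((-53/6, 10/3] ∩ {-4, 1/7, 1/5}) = {-4, 1/7} ∪ [1/5, 10/3)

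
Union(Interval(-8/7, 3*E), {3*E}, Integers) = Union(Integers, Interval(-8/7, 3*E))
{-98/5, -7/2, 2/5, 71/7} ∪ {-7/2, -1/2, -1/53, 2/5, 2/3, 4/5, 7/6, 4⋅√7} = {-98/5, -7/2, -1/2, -1/53, 2/5, 2/3, 4/5, 7/6, 71/7, 4⋅√7}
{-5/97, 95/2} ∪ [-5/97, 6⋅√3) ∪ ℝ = (-∞, ∞)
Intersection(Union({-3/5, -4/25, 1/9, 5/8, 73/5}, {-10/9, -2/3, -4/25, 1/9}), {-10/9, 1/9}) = {-10/9, 1/9}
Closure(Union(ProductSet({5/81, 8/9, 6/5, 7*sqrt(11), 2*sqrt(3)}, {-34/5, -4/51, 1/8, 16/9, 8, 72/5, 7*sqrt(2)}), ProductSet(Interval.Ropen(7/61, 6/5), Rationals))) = Union(ProductSet({5/81, 8/9, 6/5, 7*sqrt(11), 2*sqrt(3)}, {-34/5, -4/51, 1/8, 16/9, 8, 72/5, 7*sqrt(2)}), ProductSet(Interval(7/61, 6/5), Reals))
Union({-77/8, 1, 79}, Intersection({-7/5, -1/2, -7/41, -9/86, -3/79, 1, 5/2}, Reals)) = {-77/8, -7/5, -1/2, -7/41, -9/86, -3/79, 1, 5/2, 79}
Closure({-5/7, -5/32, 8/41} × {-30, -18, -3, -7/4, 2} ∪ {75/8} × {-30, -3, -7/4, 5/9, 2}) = ({75/8} × {-30, -3, -7/4, 5/9, 2}) ∪ ({-5/7, -5/32, 8/41} × {-30, -18, -3, -7/4, 2})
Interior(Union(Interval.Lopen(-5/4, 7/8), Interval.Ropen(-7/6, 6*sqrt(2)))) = Interval.open(-5/4, 6*sqrt(2))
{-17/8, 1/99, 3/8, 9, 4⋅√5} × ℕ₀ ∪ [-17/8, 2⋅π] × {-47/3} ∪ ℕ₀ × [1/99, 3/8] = (ℕ₀ × [1/99, 3/8]) ∪ ([-17/8, 2⋅π] × {-47/3}) ∪ ({-17/8, 1/99, 3/8, 9, 4⋅√5} × ℕ₀)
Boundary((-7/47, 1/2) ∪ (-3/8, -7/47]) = {-3/8, 1/2}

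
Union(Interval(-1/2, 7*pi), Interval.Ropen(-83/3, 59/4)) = Interval(-83/3, 7*pi)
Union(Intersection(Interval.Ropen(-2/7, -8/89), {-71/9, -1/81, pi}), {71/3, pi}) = {71/3, pi}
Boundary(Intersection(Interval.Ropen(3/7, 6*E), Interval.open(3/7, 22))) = {3/7, 6*E}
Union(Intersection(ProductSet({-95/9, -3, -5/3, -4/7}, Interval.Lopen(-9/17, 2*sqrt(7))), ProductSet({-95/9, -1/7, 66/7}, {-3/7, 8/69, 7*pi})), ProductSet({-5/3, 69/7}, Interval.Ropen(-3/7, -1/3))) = Union(ProductSet({-95/9}, {-3/7, 8/69}), ProductSet({-5/3, 69/7}, Interval.Ropen(-3/7, -1/3)))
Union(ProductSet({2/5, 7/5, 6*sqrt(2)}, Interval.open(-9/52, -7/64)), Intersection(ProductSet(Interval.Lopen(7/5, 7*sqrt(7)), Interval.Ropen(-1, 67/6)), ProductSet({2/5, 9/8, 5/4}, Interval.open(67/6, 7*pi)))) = ProductSet({2/5, 7/5, 6*sqrt(2)}, Interval.open(-9/52, -7/64))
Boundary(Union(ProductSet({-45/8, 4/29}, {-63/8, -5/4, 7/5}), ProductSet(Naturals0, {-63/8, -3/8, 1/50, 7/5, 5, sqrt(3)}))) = Union(ProductSet({-45/8, 4/29}, {-63/8, -5/4, 7/5}), ProductSet(Naturals0, {-63/8, -3/8, 1/50, 7/5, 5, sqrt(3)}))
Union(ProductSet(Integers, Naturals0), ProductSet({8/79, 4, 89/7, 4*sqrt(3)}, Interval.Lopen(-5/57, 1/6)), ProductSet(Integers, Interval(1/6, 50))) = Union(ProductSet({8/79, 4, 89/7, 4*sqrt(3)}, Interval.Lopen(-5/57, 1/6)), ProductSet(Integers, Union(Interval(1/6, 50), Naturals0)))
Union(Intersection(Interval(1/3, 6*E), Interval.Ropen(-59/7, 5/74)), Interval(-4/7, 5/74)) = Interval(-4/7, 5/74)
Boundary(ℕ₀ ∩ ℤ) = ℕ₀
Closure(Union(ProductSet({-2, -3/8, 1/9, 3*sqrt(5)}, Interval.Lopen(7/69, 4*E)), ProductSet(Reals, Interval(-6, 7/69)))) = Union(ProductSet({-2, -3/8, 1/9, 3*sqrt(5)}, Interval(7/69, 4*E)), ProductSet(Reals, Interval(-6, 7/69)))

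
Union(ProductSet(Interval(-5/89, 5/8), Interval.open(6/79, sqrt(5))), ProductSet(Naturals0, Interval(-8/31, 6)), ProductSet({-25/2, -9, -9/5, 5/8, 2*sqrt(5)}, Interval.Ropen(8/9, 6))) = Union(ProductSet({-25/2, -9, -9/5, 5/8, 2*sqrt(5)}, Interval.Ropen(8/9, 6)), ProductSet(Interval(-5/89, 5/8), Interval.open(6/79, sqrt(5))), ProductSet(Naturals0, Interval(-8/31, 6)))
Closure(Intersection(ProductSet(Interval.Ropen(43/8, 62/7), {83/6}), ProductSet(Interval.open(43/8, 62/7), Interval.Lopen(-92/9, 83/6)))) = ProductSet(Interval(43/8, 62/7), {83/6})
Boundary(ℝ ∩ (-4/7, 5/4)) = {-4/7, 5/4}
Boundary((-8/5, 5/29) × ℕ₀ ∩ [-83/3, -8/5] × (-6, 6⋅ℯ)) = ∅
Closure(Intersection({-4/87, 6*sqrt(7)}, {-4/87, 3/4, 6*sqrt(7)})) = {-4/87, 6*sqrt(7)}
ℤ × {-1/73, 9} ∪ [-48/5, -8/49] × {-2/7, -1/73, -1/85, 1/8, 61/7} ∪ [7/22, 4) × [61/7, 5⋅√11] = (ℤ × {-1/73, 9}) ∪ ([-48/5, -8/49] × {-2/7, -1/73, -1/85, 1/8, 61/7}) ∪ ([7/22, 4) × [61/7, 5⋅√11])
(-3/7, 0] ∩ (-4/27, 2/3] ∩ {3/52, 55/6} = ∅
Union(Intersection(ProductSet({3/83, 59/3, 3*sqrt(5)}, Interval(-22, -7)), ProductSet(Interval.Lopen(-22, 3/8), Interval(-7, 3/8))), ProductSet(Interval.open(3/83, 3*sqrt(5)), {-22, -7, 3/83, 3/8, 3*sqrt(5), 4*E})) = Union(ProductSet({3/83}, {-7}), ProductSet(Interval.open(3/83, 3*sqrt(5)), {-22, -7, 3/83, 3/8, 3*sqrt(5), 4*E}))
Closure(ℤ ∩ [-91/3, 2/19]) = {-30, -29, …, 0}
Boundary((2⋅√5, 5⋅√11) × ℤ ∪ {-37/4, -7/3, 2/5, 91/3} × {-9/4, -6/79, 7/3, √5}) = ({-37/4, -7/3, 2/5, 91/3} × {-9/4, -6/79, 7/3, √5}) ∪ ([2⋅√5, 5⋅√11] × ℤ)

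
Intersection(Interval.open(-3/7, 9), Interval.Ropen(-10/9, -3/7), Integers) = EmptySet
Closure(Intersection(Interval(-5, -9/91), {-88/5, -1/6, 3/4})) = {-1/6}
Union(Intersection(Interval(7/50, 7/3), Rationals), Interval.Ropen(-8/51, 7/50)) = Union(Intersection(Interval(7/50, 7/3), Rationals), Interval(-8/51, 7/50))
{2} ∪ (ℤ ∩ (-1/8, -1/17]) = {2}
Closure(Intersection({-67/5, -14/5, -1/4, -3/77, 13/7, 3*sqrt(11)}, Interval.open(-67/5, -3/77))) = {-14/5, -1/4}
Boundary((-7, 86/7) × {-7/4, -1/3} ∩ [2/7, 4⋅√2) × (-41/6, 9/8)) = [2/7, 4⋅√2] × {-7/4, -1/3}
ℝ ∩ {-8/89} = {-8/89}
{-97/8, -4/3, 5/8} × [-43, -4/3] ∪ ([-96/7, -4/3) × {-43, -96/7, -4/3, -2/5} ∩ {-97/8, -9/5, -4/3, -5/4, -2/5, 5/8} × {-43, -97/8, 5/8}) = ({-97/8, -9/5} × {-43}) ∪ ({-97/8, -4/3, 5/8} × [-43, -4/3])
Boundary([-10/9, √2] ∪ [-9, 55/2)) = {-9, 55/2}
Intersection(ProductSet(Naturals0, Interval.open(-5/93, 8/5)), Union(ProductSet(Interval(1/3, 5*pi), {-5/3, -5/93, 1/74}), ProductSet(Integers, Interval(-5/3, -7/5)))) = ProductSet(Range(1, 16, 1), {1/74})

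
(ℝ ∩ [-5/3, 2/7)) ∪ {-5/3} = [-5/3, 2/7)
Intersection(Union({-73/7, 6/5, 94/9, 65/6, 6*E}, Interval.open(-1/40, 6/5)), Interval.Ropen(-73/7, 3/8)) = Union({-73/7}, Interval.open(-1/40, 3/8))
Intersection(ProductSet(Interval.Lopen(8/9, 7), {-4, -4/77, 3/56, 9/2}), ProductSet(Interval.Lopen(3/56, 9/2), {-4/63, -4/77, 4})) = ProductSet(Interval.Lopen(8/9, 9/2), {-4/77})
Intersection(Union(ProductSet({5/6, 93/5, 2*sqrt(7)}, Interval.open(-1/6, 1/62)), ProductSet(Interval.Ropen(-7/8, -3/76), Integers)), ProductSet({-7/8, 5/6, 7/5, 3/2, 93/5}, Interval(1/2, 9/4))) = ProductSet({-7/8}, Range(1, 3, 1))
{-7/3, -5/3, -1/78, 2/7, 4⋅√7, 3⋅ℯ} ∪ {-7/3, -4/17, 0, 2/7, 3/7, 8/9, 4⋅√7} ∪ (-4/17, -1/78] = {-7/3, -5/3, 0, 2/7, 3/7, 8/9, 4⋅√7, 3⋅ℯ} ∪ [-4/17, -1/78]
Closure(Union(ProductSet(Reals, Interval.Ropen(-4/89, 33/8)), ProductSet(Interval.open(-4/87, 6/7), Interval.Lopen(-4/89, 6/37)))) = ProductSet(Reals, Interval(-4/89, 33/8))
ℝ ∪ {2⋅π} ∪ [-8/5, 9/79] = (-∞, ∞)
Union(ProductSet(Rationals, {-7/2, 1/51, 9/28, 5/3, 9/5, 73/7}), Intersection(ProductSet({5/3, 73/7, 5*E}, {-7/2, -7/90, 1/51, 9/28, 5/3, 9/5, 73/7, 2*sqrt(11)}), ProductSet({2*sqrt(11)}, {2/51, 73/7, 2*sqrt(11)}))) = ProductSet(Rationals, {-7/2, 1/51, 9/28, 5/3, 9/5, 73/7})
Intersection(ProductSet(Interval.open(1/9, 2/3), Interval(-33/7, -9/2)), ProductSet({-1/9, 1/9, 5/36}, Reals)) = ProductSet({5/36}, Interval(-33/7, -9/2))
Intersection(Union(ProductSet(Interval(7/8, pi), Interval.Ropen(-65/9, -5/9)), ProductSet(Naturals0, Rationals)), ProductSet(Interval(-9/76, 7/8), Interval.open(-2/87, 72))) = ProductSet(Range(0, 1, 1), Intersection(Interval.open(-2/87, 72), Rationals))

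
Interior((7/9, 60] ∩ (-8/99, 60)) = (7/9, 60)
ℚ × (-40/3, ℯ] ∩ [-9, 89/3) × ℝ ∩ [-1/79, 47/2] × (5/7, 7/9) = (ℚ ∩ [-1/79, 47/2]) × (5/7, 7/9)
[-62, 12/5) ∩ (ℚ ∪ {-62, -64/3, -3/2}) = ℚ ∩ [-62, 12/5)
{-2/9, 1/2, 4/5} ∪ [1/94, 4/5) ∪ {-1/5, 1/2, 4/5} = {-2/9, -1/5} ∪ [1/94, 4/5]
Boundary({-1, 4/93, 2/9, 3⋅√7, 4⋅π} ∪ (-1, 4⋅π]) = {-1, 4⋅π}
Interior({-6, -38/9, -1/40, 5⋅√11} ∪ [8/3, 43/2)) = (8/3, 43/2)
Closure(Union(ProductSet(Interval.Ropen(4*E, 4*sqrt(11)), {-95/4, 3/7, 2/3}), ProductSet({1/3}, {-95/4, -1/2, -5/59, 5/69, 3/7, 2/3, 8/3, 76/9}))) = Union(ProductSet({1/3}, {-95/4, -1/2, -5/59, 5/69, 3/7, 2/3, 8/3, 76/9}), ProductSet(Interval(4*E, 4*sqrt(11)), {-95/4, 3/7, 2/3}))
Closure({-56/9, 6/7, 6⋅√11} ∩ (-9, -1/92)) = {-56/9}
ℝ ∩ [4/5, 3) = [4/5, 3)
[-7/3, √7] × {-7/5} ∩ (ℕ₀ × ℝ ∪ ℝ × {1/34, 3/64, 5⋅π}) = {0, 1, 2} × {-7/5}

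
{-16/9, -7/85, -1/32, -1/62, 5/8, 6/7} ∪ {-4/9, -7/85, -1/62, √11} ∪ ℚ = ℚ ∪ {√11}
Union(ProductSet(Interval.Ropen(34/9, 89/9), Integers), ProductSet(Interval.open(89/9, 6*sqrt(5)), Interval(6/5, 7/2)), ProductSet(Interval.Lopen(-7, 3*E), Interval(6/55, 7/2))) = Union(ProductSet(Interval.Lopen(-7, 3*E), Interval(6/55, 7/2)), ProductSet(Interval.Ropen(34/9, 89/9), Integers), ProductSet(Interval.open(89/9, 6*sqrt(5)), Interval(6/5, 7/2)))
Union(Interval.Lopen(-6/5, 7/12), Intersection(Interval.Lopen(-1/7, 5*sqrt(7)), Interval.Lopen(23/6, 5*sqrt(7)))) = Union(Interval.Lopen(-6/5, 7/12), Interval.Lopen(23/6, 5*sqrt(7)))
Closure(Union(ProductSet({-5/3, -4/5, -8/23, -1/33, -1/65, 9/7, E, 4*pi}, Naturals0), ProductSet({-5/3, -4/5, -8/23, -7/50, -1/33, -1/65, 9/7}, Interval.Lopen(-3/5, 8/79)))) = Union(ProductSet({-5/3, -4/5, -8/23, -7/50, -1/33, -1/65, 9/7}, Interval(-3/5, 8/79)), ProductSet({-5/3, -4/5, -8/23, -1/33, -1/65, 9/7, E, 4*pi}, Naturals0))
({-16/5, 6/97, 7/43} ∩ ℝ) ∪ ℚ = ℚ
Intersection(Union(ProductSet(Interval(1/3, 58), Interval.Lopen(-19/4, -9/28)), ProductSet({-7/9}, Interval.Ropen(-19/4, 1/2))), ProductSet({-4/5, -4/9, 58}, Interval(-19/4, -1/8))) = ProductSet({58}, Interval.Lopen(-19/4, -9/28))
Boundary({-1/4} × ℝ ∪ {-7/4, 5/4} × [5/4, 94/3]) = ({-1/4} × ℝ) ∪ ({-7/4, 5/4} × [5/4, 94/3])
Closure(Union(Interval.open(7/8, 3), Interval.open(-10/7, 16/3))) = Interval(-10/7, 16/3)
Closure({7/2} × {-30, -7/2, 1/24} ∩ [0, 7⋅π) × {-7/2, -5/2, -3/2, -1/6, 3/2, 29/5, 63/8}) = {7/2} × {-7/2}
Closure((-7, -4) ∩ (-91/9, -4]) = [-7, -4]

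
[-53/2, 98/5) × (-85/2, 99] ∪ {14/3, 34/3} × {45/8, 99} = [-53/2, 98/5) × (-85/2, 99]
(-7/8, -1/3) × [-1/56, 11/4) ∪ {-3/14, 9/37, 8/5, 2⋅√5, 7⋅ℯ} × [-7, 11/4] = ((-7/8, -1/3) × [-1/56, 11/4)) ∪ ({-3/14, 9/37, 8/5, 2⋅√5, 7⋅ℯ} × [-7, 11/4])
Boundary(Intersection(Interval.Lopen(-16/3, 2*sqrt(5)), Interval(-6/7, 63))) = {-6/7, 2*sqrt(5)}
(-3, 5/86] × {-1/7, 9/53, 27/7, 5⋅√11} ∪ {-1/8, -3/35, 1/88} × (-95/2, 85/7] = ({-1/8, -3/35, 1/88} × (-95/2, 85/7]) ∪ ((-3, 5/86] × {-1/7, 9/53, 27/7, 5⋅√11})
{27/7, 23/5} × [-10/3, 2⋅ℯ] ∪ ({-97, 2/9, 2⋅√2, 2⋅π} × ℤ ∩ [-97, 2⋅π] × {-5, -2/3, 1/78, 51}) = ({27/7, 23/5} × [-10/3, 2⋅ℯ]) ∪ ({-97, 2/9, 2⋅√2, 2⋅π} × {-5, 51})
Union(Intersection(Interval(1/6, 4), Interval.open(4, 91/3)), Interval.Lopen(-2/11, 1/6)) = Interval.Lopen(-2/11, 1/6)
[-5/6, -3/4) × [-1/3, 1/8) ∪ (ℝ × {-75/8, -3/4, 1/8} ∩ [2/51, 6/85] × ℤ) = [-5/6, -3/4) × [-1/3, 1/8)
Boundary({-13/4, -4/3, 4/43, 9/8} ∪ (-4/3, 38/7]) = {-13/4, -4/3, 38/7}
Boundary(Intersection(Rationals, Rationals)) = Reals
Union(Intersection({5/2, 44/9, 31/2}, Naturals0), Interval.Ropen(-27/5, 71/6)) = Interval.Ropen(-27/5, 71/6)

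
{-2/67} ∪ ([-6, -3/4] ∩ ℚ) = {-2/67} ∪ (ℚ ∩ [-6, -3/4])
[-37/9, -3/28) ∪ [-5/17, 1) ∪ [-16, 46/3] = [-16, 46/3]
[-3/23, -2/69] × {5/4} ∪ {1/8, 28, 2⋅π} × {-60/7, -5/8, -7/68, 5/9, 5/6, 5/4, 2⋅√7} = ([-3/23, -2/69] × {5/4}) ∪ ({1/8, 28, 2⋅π} × {-60/7, -5/8, -7/68, 5/9, 5/6, 5/4, 2⋅√7})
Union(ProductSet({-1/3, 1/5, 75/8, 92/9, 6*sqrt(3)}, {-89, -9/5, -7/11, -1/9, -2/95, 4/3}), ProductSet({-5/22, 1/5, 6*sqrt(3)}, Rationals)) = Union(ProductSet({-5/22, 1/5, 6*sqrt(3)}, Rationals), ProductSet({-1/3, 1/5, 75/8, 92/9, 6*sqrt(3)}, {-89, -9/5, -7/11, -1/9, -2/95, 4/3}))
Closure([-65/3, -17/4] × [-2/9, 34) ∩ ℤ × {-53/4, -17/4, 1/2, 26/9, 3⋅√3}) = {-21, -20, …, -5} × {1/2, 26/9, 3⋅√3}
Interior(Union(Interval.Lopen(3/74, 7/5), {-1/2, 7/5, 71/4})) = Interval.open(3/74, 7/5)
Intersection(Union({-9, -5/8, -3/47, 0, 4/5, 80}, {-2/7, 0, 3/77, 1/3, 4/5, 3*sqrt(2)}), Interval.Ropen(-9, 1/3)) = {-9, -5/8, -2/7, -3/47, 0, 3/77}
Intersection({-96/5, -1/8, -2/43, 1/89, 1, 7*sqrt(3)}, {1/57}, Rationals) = EmptySet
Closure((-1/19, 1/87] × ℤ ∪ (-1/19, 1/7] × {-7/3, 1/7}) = ([-1/19, 1/87] × ℤ) ∪ ([-1/19, 1/7] × {-7/3, 1/7})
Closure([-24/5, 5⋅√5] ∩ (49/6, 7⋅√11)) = [49/6, 5⋅√5]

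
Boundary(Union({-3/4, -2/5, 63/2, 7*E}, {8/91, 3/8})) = {-3/4, -2/5, 8/91, 3/8, 63/2, 7*E}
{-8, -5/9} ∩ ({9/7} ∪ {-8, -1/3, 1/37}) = {-8}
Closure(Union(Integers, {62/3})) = Union({62/3}, Integers)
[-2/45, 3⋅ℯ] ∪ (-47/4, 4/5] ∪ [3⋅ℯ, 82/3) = (-47/4, 82/3)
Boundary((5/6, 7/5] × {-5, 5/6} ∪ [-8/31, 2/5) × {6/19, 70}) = ([-8/31, 2/5] × {6/19, 70}) ∪ ([5/6, 7/5] × {-5, 5/6})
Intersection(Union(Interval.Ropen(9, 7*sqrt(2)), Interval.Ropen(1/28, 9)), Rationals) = Intersection(Interval.Ropen(1/28, 7*sqrt(2)), Rationals)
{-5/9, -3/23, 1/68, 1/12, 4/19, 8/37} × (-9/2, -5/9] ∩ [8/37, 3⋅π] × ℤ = {8/37} × {-4, -3, -2, -1}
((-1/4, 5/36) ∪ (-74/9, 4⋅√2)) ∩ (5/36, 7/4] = (5/36, 7/4]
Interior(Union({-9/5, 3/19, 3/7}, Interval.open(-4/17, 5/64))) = Interval.open(-4/17, 5/64)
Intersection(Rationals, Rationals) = Rationals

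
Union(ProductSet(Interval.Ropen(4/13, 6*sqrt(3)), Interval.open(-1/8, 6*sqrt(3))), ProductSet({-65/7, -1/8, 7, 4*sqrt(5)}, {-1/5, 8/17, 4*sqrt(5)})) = Union(ProductSet({-65/7, -1/8, 7, 4*sqrt(5)}, {-1/5, 8/17, 4*sqrt(5)}), ProductSet(Interval.Ropen(4/13, 6*sqrt(3)), Interval.open(-1/8, 6*sqrt(3))))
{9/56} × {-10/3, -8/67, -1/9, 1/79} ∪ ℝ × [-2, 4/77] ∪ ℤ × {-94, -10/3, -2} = (ℤ × {-94, -10/3, -2}) ∪ (ℝ × [-2, 4/77]) ∪ ({9/56} × {-10/3, -8/67, -1/9, 1/79})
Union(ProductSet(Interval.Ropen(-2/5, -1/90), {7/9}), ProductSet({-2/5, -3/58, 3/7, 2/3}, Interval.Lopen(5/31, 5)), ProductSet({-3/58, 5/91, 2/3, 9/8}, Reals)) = Union(ProductSet({-2/5, -3/58, 3/7, 2/3}, Interval.Lopen(5/31, 5)), ProductSet({-3/58, 5/91, 2/3, 9/8}, Reals), ProductSet(Interval.Ropen(-2/5, -1/90), {7/9}))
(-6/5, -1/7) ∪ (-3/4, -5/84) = (-6/5, -5/84)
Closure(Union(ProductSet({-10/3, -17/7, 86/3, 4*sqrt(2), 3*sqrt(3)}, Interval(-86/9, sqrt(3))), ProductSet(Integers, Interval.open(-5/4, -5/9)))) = Union(ProductSet({-10/3, -17/7, 86/3, 4*sqrt(2), 3*sqrt(3)}, Interval(-86/9, sqrt(3))), ProductSet(Integers, Interval(-5/4, -5/9)))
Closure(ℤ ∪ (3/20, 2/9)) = ℤ ∪ [3/20, 2/9]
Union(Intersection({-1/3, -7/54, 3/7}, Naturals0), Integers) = Integers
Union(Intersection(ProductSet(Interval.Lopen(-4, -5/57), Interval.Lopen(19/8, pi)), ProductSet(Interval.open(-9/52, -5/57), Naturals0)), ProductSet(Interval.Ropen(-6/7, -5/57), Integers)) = ProductSet(Interval.Ropen(-6/7, -5/57), Integers)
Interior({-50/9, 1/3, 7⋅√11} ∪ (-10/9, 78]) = (-10/9, 78)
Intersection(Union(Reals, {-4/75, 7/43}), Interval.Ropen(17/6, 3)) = Interval.Ropen(17/6, 3)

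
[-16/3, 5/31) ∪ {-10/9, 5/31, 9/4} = [-16/3, 5/31] ∪ {9/4}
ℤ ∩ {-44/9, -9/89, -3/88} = ∅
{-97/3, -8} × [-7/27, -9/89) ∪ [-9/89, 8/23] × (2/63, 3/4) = ({-97/3, -8} × [-7/27, -9/89)) ∪ ([-9/89, 8/23] × (2/63, 3/4))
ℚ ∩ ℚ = ℚ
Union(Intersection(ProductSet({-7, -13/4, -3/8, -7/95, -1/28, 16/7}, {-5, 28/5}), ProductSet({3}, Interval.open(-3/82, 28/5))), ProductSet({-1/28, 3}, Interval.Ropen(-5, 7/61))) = ProductSet({-1/28, 3}, Interval.Ropen(-5, 7/61))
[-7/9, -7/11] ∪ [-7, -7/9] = [-7, -7/11]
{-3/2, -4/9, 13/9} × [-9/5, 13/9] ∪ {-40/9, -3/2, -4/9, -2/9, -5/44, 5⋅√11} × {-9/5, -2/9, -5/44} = ({-3/2, -4/9, 13/9} × [-9/5, 13/9]) ∪ ({-40/9, -3/2, -4/9, -2/9, -5/44, 5⋅√11} × {-9/5, -2/9, -5/44})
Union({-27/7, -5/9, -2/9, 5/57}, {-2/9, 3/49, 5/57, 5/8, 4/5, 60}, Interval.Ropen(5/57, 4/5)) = Union({-27/7, -5/9, -2/9, 3/49, 60}, Interval(5/57, 4/5))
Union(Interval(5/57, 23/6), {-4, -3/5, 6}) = Union({-4, -3/5, 6}, Interval(5/57, 23/6))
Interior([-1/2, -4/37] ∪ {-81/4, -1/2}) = (-1/2, -4/37)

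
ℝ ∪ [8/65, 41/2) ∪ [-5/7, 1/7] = (-∞, ∞)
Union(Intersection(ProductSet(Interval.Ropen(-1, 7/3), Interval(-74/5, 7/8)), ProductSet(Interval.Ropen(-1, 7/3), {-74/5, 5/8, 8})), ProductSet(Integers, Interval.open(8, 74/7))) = Union(ProductSet(Integers, Interval.open(8, 74/7)), ProductSet(Interval.Ropen(-1, 7/3), {-74/5, 5/8}))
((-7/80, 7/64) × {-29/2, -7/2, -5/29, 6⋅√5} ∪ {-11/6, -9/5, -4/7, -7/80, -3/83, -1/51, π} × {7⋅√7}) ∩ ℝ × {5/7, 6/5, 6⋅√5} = (-7/80, 7/64) × {6⋅√5}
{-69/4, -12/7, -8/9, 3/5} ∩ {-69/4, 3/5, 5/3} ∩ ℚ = {-69/4, 3/5}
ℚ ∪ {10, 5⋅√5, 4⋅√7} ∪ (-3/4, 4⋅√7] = ℚ ∪ [-3/4, 4⋅√7] ∪ {5⋅√5}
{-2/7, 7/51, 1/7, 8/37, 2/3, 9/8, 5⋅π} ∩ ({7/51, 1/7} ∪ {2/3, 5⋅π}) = {7/51, 1/7, 2/3, 5⋅π}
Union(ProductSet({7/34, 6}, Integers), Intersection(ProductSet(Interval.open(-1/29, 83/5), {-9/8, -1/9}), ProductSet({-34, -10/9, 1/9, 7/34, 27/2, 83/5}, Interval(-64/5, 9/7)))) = Union(ProductSet({7/34, 6}, Integers), ProductSet({1/9, 7/34, 27/2}, {-9/8, -1/9}))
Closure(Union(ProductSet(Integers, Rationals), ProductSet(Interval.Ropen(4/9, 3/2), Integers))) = Union(ProductSet(Integers, Reals), ProductSet(Interval(4/9, 3/2), Integers))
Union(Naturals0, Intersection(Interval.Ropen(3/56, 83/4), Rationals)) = Union(Intersection(Interval.Ropen(3/56, 83/4), Rationals), Naturals0)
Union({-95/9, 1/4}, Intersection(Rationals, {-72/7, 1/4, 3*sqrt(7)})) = {-95/9, -72/7, 1/4}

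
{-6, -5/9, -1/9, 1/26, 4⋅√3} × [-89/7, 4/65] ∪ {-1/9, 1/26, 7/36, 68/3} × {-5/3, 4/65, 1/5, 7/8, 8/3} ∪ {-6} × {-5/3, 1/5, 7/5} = ({-6} × {-5/3, 1/5, 7/5}) ∪ ({-1/9, 1/26, 7/36, 68/3} × {-5/3, 4/65, 1/5, 7/8, 8/3}) ∪ ({-6, -5/9, -1/9, 1/26, 4⋅√3} × [-89/7, 4/65])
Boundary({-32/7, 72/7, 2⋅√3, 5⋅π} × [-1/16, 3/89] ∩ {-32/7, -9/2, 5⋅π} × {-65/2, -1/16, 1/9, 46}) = {-32/7, 5⋅π} × {-1/16}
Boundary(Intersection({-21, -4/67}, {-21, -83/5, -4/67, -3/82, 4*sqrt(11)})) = {-21, -4/67}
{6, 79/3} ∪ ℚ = ℚ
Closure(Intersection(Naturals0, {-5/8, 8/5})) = EmptySet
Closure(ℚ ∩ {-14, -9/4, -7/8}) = {-14, -9/4, -7/8}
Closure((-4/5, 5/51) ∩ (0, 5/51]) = [0, 5/51]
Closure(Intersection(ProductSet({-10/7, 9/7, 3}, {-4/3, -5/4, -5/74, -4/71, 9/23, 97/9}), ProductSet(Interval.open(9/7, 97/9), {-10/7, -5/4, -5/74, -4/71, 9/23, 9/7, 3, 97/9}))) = ProductSet({3}, {-5/4, -5/74, -4/71, 9/23, 97/9})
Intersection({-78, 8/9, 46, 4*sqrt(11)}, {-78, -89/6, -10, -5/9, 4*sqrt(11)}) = {-78, 4*sqrt(11)}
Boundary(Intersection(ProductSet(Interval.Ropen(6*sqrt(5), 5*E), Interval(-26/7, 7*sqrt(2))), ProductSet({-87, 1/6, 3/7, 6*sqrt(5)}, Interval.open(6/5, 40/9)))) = ProductSet({6*sqrt(5)}, Interval(6/5, 40/9))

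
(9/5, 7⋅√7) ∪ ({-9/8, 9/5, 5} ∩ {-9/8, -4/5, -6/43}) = {-9/8} ∪ (9/5, 7⋅√7)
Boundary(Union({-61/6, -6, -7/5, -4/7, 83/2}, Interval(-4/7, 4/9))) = {-61/6, -6, -7/5, -4/7, 4/9, 83/2}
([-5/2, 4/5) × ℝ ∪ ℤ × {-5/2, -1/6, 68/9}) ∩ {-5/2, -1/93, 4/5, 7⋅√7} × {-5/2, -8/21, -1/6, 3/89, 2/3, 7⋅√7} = {-5/2, -1/93} × {-5/2, -8/21, -1/6, 3/89, 2/3, 7⋅√7}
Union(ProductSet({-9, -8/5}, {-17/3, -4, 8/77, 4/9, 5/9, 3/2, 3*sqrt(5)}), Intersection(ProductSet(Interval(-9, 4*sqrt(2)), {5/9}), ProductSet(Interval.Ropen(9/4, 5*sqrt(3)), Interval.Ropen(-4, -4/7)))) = ProductSet({-9, -8/5}, {-17/3, -4, 8/77, 4/9, 5/9, 3/2, 3*sqrt(5)})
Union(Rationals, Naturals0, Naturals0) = Rationals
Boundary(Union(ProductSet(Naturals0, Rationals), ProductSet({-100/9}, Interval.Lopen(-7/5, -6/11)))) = Union(ProductSet({-100/9}, Interval(-7/5, -6/11)), ProductSet(Naturals0, Reals))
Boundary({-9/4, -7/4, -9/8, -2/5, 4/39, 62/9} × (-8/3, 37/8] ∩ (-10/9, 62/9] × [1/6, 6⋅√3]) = {-2/5, 4/39, 62/9} × [1/6, 37/8]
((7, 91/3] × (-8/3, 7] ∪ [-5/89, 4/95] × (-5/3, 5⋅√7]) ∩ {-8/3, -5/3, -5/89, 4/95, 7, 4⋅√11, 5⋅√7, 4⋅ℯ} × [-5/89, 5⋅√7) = ({-5/89, 4/95} × [-5/89, 5⋅√7)) ∪ ({4⋅√11, 5⋅√7, 4⋅ℯ} × [-5/89, 7])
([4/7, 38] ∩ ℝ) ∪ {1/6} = {1/6} ∪ [4/7, 38]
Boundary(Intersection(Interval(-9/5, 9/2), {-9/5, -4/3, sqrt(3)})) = {-9/5, -4/3, sqrt(3)}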